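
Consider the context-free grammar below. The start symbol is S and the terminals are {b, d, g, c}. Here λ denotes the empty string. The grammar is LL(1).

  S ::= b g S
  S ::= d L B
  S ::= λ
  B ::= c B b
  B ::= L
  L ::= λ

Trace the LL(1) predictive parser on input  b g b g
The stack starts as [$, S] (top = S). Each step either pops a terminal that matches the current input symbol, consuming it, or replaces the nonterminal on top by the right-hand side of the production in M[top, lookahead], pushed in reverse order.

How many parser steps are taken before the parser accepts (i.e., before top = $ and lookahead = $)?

7

step 1: stack=$ S  input=b g b g $  — expand S ::= b g S
step 2: stack=$ S g b  input=b g b g $  — match b
step 3: stack=$ S g  input=g b g $  — match g
step 4: stack=$ S  input=b g $  — expand S ::= b g S
step 5: stack=$ S g b  input=b g $  — match b
step 6: stack=$ S g  input=g $  — match g
step 7: stack=$ S  input=$  — expand S ::= λ
Accept reached after 7 steps.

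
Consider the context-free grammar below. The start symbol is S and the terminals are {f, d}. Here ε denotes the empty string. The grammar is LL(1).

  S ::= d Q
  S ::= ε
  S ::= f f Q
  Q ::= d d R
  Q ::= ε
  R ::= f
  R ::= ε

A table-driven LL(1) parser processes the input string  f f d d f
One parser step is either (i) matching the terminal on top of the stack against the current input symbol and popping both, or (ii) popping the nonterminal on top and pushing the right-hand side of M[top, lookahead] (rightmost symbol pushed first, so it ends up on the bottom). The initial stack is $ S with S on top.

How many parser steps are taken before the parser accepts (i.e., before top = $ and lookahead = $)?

step 1: stack=$ S  input=f f d d f $  — expand S ::= f f Q
step 2: stack=$ Q f f  input=f f d d f $  — match f
step 3: stack=$ Q f  input=f d d f $  — match f
step 4: stack=$ Q  input=d d f $  — expand Q ::= d d R
step 5: stack=$ R d d  input=d d f $  — match d
step 6: stack=$ R d  input=d f $  — match d
step 7: stack=$ R  input=f $  — expand R ::= f
step 8: stack=$ f  input=f $  — match f
Accept reached after 8 steps.

8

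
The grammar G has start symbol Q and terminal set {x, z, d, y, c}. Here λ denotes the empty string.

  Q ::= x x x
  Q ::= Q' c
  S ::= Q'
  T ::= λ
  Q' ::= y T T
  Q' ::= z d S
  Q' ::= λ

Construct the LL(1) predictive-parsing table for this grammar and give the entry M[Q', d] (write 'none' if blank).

none

FIRST(T): from T::=λ we get {λ}. So FIRST(T) = {λ}.
FIRST(Q'): from Q'::=y T T we get {y}; from Q'::=z d S we get {z}; from Q'::=λ we get {λ}. So FIRST(Q') = {λ, y, z}.
FIRST(Q): from Q::=x x x we get {x}; from Q::=Q' c we get {c, y, z}. So FIRST(Q) = {c, x, y, z}.
FIRST(S): from S::=Q' we get {λ, y, z}. So FIRST(S) = {λ, y, z}.
FOLLOW(Q) includes $ since Q is the start symbol.
FOLLOW(S): in Q'::=z d S, the suffix after S is empty, so FOLLOW(S) ⊇ FOLLOW(Q') = {c}. Thus FOLLOW(S) = {c}.
FOLLOW(Q'): in Q::=Q' c, Q' is followed by c with FIRST {c}; in S::=Q', the suffix after Q' is empty, so FOLLOW(Q') ⊇ FOLLOW(S) = {c}. Thus FOLLOW(Q') = {c}.
For Q' ::= y T T: FIRST(y T T) = {y}, so it goes in M[Q', t] for t ∈ {y}.
For Q' ::= z d S: FIRST(z d S) = {z}, so it goes in M[Q', t] for t ∈ {z}.
For Q' ::= λ: FIRST(λ) = {λ}, so it goes in M[Q', t] for t ∈ {}; since λ ∈ FIRST, also for every t ∈ FOLLOW(Q') = {c}.
None of these place a production in M[Q', d].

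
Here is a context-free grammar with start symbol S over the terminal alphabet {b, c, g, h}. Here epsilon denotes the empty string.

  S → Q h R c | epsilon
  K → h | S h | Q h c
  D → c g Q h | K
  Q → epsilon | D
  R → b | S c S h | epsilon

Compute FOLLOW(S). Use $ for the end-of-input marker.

FIRST(S) = {epsilon, c, h}  (via Q h R c)
FIRST(R) = {epsilon, b, c, h}  (via S c S h)
FIRST(K) = {c, h}  (via S h, Q h c)
FIRST(D) = {c, h}  (via K)
FIRST(Q) = {epsilon, c, h}  (via D)
FOLLOW(S) includes $ since S is the start symbol.
FOLLOW(S): in K→S h, S is followed by h with FIRST {h}; in R→S c S h (occurrence 1), S is followed by c S h with FIRST {c}; in R→S c S h (occurrence 2), S is followed by h with FIRST {h}. Thus FOLLOW(S) = {$, c, h}.
FOLLOW(Q): in S→Q h R c, Q is followed by h R c with FIRST {h}; in K→Q h c, Q is followed by h c with FIRST {h}; in D→c g Q h, Q is followed by h with FIRST {h}. Thus FOLLOW(Q) = {h}.
FOLLOW(D): in Q→D, the suffix after D is empty, so FOLLOW(D) ⊇ FOLLOW(Q) = {h}. Thus FOLLOW(D) = {h}.
FOLLOW(K): in D→K, the suffix after K is empty, so FOLLOW(K) ⊇ FOLLOW(D) = {h}. Thus FOLLOW(K) = {h}.
FOLLOW(R): in S→Q h R c, R is followed by c with FIRST {c}. Thus FOLLOW(R) = {c}.

{$, c, h}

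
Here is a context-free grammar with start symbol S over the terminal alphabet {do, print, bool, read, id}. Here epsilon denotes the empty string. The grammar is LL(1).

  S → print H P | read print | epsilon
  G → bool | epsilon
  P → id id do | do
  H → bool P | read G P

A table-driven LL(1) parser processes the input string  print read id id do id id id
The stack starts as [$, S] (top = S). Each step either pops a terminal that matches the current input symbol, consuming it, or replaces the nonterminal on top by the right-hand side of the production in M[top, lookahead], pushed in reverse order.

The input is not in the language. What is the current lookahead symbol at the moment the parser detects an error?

      Stack         Input                           Action
   1  $ S           print read id id do id id id $  expand S → print H P
   2  $ P H print   print read id id do id id id $  match print
   3  $ P H         read id id do id id id $        expand H → read G P
   4  $ P P G read  read id id do id id id $        match read
   5  $ P P G       id id do id id id $             expand G → epsilon
   6  $ P P         id id do id id id $             expand P → id id do
   7  $ P do id id  id id do id id id $             match id
   8  $ P do id     id do id id id $                match id
   9  $ P do        do id id id $                   match do
  10  $ P           id id id $                      expand P → id id do
  11  $ do id id    id id id $                      match id
  12  $ do id       id id $                         match id
  13  $ do          id $                            error: top is terminal do but lookahead is id

id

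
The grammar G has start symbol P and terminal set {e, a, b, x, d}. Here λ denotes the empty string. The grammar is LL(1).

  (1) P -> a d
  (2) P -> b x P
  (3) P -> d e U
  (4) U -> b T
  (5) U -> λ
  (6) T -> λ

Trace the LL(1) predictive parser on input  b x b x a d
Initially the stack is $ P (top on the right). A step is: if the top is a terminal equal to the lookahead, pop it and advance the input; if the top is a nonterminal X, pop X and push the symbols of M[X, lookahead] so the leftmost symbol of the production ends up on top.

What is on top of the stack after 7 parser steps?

a

step 1: stack=$ P  input=b x b x a d $  — expand P -> b x P
step 2: stack=$ P x b  input=b x b x a d $  — match b
step 3: stack=$ P x  input=x b x a d $  — match x
step 4: stack=$ P  input=b x a d $  — expand P -> b x P
step 5: stack=$ P x b  input=b x a d $  — match b
step 6: stack=$ P x  input=x a d $  — match x
step 7: stack=$ P  input=a d $  — expand P -> a d
Stack after step 7: $ d a (top = a).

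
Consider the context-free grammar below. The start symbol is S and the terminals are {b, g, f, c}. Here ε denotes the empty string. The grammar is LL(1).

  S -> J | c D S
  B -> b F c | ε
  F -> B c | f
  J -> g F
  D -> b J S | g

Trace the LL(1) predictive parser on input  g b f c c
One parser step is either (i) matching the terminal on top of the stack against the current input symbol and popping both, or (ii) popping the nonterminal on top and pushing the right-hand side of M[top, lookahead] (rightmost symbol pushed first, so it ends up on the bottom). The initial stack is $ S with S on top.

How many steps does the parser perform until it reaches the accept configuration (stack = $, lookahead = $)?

10

step 1: stack=$ S  input=g b f c c $  — expand S -> J
step 2: stack=$ J  input=g b f c c $  — expand J -> g F
step 3: stack=$ F g  input=g b f c c $  — match g
step 4: stack=$ F  input=b f c c $  — expand F -> B c
step 5: stack=$ c B  input=b f c c $  — expand B -> b F c
step 6: stack=$ c c F b  input=b f c c $  — match b
step 7: stack=$ c c F  input=f c c $  — expand F -> f
step 8: stack=$ c c f  input=f c c $  — match f
step 9: stack=$ c c  input=c c $  — match c
step 10: stack=$ c  input=c $  — match c
Accept reached after 10 steps.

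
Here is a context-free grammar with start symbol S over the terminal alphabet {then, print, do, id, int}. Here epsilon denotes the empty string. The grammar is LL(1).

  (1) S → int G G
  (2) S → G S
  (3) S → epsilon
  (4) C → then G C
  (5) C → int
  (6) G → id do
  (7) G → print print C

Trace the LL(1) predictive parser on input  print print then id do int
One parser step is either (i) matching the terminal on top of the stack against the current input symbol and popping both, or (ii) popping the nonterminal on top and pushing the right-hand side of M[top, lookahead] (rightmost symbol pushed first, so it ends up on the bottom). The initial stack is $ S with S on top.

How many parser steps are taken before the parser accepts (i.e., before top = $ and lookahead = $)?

12

step 1: stack=$ S  input=print print then id do int $  — expand S → G S
step 2: stack=$ S G  input=print print then id do int $  — expand G → print print C
step 3: stack=$ S C print print  input=print print then id do int $  — match print
step 4: stack=$ S C print  input=print then id do int $  — match print
step 5: stack=$ S C  input=then id do int $  — expand C → then G C
step 6: stack=$ S C G then  input=then id do int $  — match then
step 7: stack=$ S C G  input=id do int $  — expand G → id do
step 8: stack=$ S C do id  input=id do int $  — match id
step 9: stack=$ S C do  input=do int $  — match do
step 10: stack=$ S C  input=int $  — expand C → int
step 11: stack=$ S int  input=int $  — match int
step 12: stack=$ S  input=$  — expand S → epsilon
Accept reached after 12 steps.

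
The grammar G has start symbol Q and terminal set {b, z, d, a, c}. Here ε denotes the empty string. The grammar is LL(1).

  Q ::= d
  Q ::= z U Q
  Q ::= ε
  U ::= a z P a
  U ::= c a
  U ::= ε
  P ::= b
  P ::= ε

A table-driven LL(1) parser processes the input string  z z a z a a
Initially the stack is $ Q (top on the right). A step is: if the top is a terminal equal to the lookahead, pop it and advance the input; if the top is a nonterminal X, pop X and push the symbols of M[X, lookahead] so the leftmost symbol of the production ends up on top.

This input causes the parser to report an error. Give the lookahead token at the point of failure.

a

step 1: stack=$ Q  input=z z a z a a $  — expand Q ::= z U Q
step 2: stack=$ Q U z  input=z z a z a a $  — match z
step 3: stack=$ Q U  input=z a z a a $  — expand U ::= ε
step 4: stack=$ Q  input=z a z a a $  — expand Q ::= z U Q
step 5: stack=$ Q U z  input=z a z a a $  — match z
step 6: stack=$ Q U  input=a z a a $  — expand U ::= a z P a
step 7: stack=$ Q a P z a  input=a z a a $  — match a
step 8: stack=$ Q a P z  input=z a a $  — match z
step 9: stack=$ Q a P  input=a a $  — expand P ::= ε
step 10: stack=$ Q a  input=a a $  — match a
step 11: stack=$ Q  input=a $  — error: M[Q, a] is empty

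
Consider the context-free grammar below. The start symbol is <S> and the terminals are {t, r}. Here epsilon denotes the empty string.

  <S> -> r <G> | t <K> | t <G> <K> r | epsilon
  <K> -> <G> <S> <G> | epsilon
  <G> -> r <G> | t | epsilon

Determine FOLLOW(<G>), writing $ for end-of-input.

{$, r, t}

FIRST(<S>) = {epsilon, r, t}
FIRST(<G>) = {epsilon, r, t}
FIRST(<K>) = {epsilon, r, t}  (via <G> <S> <G>)
FOLLOW(<S>) includes $ since <S> is the start symbol.
FOLLOW(<S>): in <K>-><G> <S> <G>, <S> is followed by <G> with FIRST {epsilon, r, t}; in <K>-><G> <S> <G>, the suffix after <S> is nullable, so FOLLOW(<S>) ⊇ FOLLOW(<K>) = {$, r, t}. Thus FOLLOW(<S>) = {$, r, t}.
FOLLOW(<K>): in <S>->t <K>, the suffix after <K> is empty, so FOLLOW(<K>) ⊇ FOLLOW(<S>) = {$, r, t}; in <S>->t <G> <K> r, <K> is followed by r with FIRST {r}. Thus FOLLOW(<K>) = {$, r, t}.
FOLLOW(<G>): in <S>->r <G>, the suffix after <G> is empty, so FOLLOW(<G>) ⊇ FOLLOW(<S>) = {$, r, t}; in <S>->t <G> <K> r, <G> is followed by <K> r with FIRST {r, t}; in <K>-><G> <S> <G> (occurrence 1), <G> is followed by <S> <G> with FIRST {epsilon, r, t}; in <K>-><G> <S> <G> (occurrence 1), the suffix after <G> is nullable, so FOLLOW(<G>) ⊇ FOLLOW(<K>) = {$, r, t}; in <K>-><G> <S> <G> (occurrence 2), the suffix after <G> is empty, so FOLLOW(<G>) ⊇ FOLLOW(<K>) = {$, r, t}; in <G>->r <G>, the suffix after <G> is empty (adds nothing new). Thus FOLLOW(<G>) = {$, r, t}.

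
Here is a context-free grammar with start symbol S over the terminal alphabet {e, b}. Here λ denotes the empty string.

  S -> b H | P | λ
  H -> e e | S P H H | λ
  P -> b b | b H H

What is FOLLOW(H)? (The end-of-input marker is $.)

FIRST(P) = {b}
FIRST(S) = {λ, b}  (via P)
FIRST(H) = {λ, b, e}  (via S P H H)
FOLLOW(S) includes $ since S is the start symbol.
FOLLOW(S): in H->S P H H, S is followed by P H H with FIRST {b}. Thus FOLLOW(S) = {$, b}.
FOLLOW(H): in S->b H, the suffix after H is empty, so FOLLOW(H) ⊇ FOLLOW(S) = {$, b}; in H->S P H H (occurrence 1), H is followed by H with FIRST {λ, b, e}; in H->S P H H (occurrence 1), the suffix after H is nullable (adds nothing new); in H->S P H H (occurrence 2), the suffix after H is empty (adds nothing new); in P->b H H (occurrence 1), H is followed by H with FIRST {λ, b, e}; in P->b H H (occurrence 1), the suffix after H is nullable, so FOLLOW(H) ⊇ FOLLOW(P) = {$, b, e}; in P->b H H (occurrence 2), the suffix after H is empty, so FOLLOW(H) ⊇ FOLLOW(P) = {$, b, e}. Thus FOLLOW(H) = {$, b, e}.
FOLLOW(P): in S->P, the suffix after P is empty, so FOLLOW(P) ⊇ FOLLOW(S) = {$, b}; in H->S P H H, P is followed by H H with FIRST {λ, b, e}; in H->S P H H, the suffix after P is nullable, so FOLLOW(P) ⊇ FOLLOW(H) = {$, b, e}. Thus FOLLOW(P) = {$, b, e}.

{$, b, e}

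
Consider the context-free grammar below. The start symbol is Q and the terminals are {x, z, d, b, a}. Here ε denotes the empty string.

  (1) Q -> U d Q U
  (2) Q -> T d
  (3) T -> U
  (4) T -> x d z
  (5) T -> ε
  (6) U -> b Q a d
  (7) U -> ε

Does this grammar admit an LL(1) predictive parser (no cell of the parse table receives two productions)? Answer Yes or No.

FIRST(Q) = {b, d, x}
FIRST(T) = {ε, b, x}
FIRST(U) = {ε, b}
FOLLOW(Q) = {$, a, b}
FOLLOW(T) = {d}
FOLLOW(U) = {$, a, b, d}
Cell M[Q, b] receives both Q -> U d Q U and Q -> T d — the grammar is not LL(1).

No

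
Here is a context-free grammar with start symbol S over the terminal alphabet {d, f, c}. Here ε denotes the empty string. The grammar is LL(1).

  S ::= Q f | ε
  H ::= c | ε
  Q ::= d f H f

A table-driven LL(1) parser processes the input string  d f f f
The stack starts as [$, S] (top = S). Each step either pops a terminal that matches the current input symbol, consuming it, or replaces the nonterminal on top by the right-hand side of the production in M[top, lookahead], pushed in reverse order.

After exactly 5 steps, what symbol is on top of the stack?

     Stack        Input      Action
  1  $ S          d f f f $  expand S ::= Q f
  2  $ f Q        d f f f $  expand Q ::= d f H f
  3  $ f f H f d  d f f f $  match d
  4  $ f f H f    f f f $    match f
  5  $ f f H      f f $      expand H ::= ε
Stack after step 5: $ f f (top = f).

f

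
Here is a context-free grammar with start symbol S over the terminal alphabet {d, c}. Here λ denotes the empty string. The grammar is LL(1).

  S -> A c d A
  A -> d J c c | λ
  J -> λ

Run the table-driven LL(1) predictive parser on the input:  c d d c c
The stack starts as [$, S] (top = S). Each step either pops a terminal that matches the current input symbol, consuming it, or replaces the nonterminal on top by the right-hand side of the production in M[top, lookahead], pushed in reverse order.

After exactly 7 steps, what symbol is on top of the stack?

c

step 1: stack=$ S  input=c d d c c $  — expand S -> A c d A
step 2: stack=$ A d c A  input=c d d c c $  — expand A -> λ
step 3: stack=$ A d c  input=c d d c c $  — match c
step 4: stack=$ A d  input=d d c c $  — match d
step 5: stack=$ A  input=d c c $  — expand A -> d J c c
step 6: stack=$ c c J d  input=d c c $  — match d
step 7: stack=$ c c J  input=c c $  — expand J -> λ
Stack after step 7: $ c c (top = c).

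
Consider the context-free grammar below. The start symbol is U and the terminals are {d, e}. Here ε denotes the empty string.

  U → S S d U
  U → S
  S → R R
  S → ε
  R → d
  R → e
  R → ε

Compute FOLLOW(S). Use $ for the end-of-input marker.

{$, d, e}

FIRST(R): from R→d we get {d}; from R→e we get {e}; from R→ε we get {ε}. So FIRST(R) = {ε, d, e}.
FIRST(S): from S→R R we get {ε, d, e}; from S→ε we get {ε}. So FIRST(S) = {ε, d, e}.
FIRST(U): from U→S S d U we get {d, e}; from U→S we get {ε, d, e}. So FIRST(U) = {ε, d, e}.
FOLLOW(U) includes $ since U is the start symbol.
FOLLOW(U): in U→S S d U, the suffix after U is empty (adds nothing new). Thus FOLLOW(U) = {$}.
FOLLOW(S): in U→S S d U (occurrence 1), S is followed by S d U with FIRST {d, e}; in U→S S d U (occurrence 2), S is followed by d U with FIRST {d}; in U→S, the suffix after S is empty, so FOLLOW(S) ⊇ FOLLOW(U) = {$}. Thus FOLLOW(S) = {$, d, e}.
FOLLOW(R): in S→R R (occurrence 1), R is followed by R with FIRST {ε, d, e}; in S→R R (occurrence 1), the suffix after R is nullable, so FOLLOW(R) ⊇ FOLLOW(S) = {$, d, e}; in S→R R (occurrence 2), the suffix after R is empty, so FOLLOW(R) ⊇ FOLLOW(S) = {$, d, e}. Thus FOLLOW(R) = {$, d, e}.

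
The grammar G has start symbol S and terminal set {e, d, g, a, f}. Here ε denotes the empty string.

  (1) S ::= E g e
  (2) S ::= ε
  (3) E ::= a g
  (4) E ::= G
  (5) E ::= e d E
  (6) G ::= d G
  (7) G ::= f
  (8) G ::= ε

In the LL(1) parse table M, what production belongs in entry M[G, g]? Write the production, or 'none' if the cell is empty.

G ::= ε

FIRST(G) = {ε, d, f}
FIRST(E) = {ε, a, d, e, f}  (via G)
FIRST(S) = {ε, a, d, e, f, g}  (via E g e)
FOLLOW(S) includes $ since S is the start symbol.
FOLLOW(E): in S::=E g e, E is followed by g e with FIRST {g}; in E::=e d E, the suffix after E is empty (adds nothing new). Thus FOLLOW(E) = {g}.
FOLLOW(G): in E::=G, the suffix after G is empty, so FOLLOW(G) ⊇ FOLLOW(E) = {g}; in G::=d G, the suffix after G is empty (adds nothing new). Thus FOLLOW(G) = {g}.
For G ::= d G: FIRST(d G) = {d}, so it goes in M[G, t] for t ∈ {d}.
For G ::= f: FIRST(f) = {f}, so it goes in M[G, t] for t ∈ {f}.
For G ::= ε: FIRST(ε) = {ε}, so it goes in M[G, t] for t ∈ {}; since ε ∈ FIRST, also for every t ∈ FOLLOW(G) = {g}.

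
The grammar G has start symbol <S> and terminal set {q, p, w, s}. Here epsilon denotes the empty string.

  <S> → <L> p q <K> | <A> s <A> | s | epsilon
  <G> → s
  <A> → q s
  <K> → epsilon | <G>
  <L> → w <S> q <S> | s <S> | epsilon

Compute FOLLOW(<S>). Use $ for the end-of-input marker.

{$, p, q}

FIRST(<G>): from <G>→s we get {s}. So FIRST(<G>) = {s}.
FIRST(<A>): from <A>→q s we get {q}. So FIRST(<A>) = {q}.
FIRST(<L>): from <L>→w <S> q <S> we get {w}; from <L>→s <S> we get {s}; from <L>→epsilon we get {epsilon}. So FIRST(<L>) = {epsilon, s, w}.
FIRST(<S>): from <S>→<L> p q <K> we get {p, s, w}; from <S>→<A> s <A> we get {q}; from <S>→s we get {s}; from <S>→epsilon we get {epsilon}. So FIRST(<S>) = {epsilon, p, q, s, w}.
FIRST(<K>): from <K>→epsilon we get {epsilon}; from <K>→<G> we get {s}. So FIRST(<K>) = {epsilon, s}.
FOLLOW(<S>) includes $ since <S> is the start symbol.
FOLLOW(<L>): in <S>→<L> p q <K>, <L> is followed by p q <K> with FIRST {p}. Thus FOLLOW(<L>) = {p}.
FOLLOW(<S>): in <L>→w <S> q <S> (occurrence 1), <S> is followed by q <S> with FIRST {q}; in <L>→w <S> q <S> (occurrence 2), the suffix after <S> is empty, so FOLLOW(<S>) ⊇ FOLLOW(<L>) = {p}; in <L>→s <S>, the suffix after <S> is empty, so FOLLOW(<S>) ⊇ FOLLOW(<L>) = {p}. Thus FOLLOW(<S>) = {$, p, q}.
FOLLOW(<A>): in <S>→<A> s <A> (occurrence 1), <A> is followed by s <A> with FIRST {s}; in <S>→<A> s <A> (occurrence 2), the suffix after <A> is empty, so FOLLOW(<A>) ⊇ FOLLOW(<S>) = {$, p, q}. Thus FOLLOW(<A>) = {$, p, q, s}.
FOLLOW(<K>): in <S>→<L> p q <K>, the suffix after <K> is empty, so FOLLOW(<K>) ⊇ FOLLOW(<S>) = {$, p, q}. Thus FOLLOW(<K>) = {$, p, q}.
FOLLOW(<G>): in <K>→<G>, the suffix after <G> is empty, so FOLLOW(<G>) ⊇ FOLLOW(<K>) = {$, p, q}. Thus FOLLOW(<G>) = {$, p, q}.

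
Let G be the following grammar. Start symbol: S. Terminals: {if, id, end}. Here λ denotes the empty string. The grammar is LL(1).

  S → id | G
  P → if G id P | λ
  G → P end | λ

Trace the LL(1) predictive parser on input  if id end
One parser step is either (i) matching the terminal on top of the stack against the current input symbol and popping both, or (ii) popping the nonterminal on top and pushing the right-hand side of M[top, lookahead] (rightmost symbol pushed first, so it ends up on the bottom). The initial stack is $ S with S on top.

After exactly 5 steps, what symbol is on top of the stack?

id

step 1: stack=$ S  input=if id end $  — expand S → G
step 2: stack=$ G  input=if id end $  — expand G → P end
step 3: stack=$ end P  input=if id end $  — expand P → if G id P
step 4: stack=$ end P id G if  input=if id end $  — match if
step 5: stack=$ end P id G  input=id end $  — expand G → λ
Stack after step 5: $ end P id (top = id).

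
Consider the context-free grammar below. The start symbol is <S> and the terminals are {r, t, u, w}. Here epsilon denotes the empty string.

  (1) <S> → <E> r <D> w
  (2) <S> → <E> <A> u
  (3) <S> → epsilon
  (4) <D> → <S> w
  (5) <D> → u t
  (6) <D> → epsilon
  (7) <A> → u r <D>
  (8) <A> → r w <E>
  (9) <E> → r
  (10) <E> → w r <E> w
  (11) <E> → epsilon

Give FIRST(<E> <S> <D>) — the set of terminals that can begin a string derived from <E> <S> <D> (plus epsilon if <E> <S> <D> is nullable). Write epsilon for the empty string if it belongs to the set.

{epsilon, r, u, w}

FIRST(<A>): from <A>→u r <D> we get {u}; from <A>→r w <E> we get {r}. So FIRST(<A>) = {r, u}.
FIRST(<E>): from <E>→r we get {r}; from <E>→w r <E> w we get {w}; from <E>→epsilon we get {epsilon}. So FIRST(<E>) = {epsilon, r, w}.
FIRST(<S>): from <S>→<E> r <D> w we get {r, w}; from <S>→<E> <A> u we get {r, u, w}; from <S>→epsilon we get {epsilon}. So FIRST(<S>) = {epsilon, r, u, w}.
FIRST(<D>): from <D>→<S> w we get {r, u, w}; from <D>→u t we get {u}; from <D>→epsilon we get {epsilon}. So FIRST(<D>) = {epsilon, r, u, w}.
FIRST(<E> <S> <D>): take FIRST of each symbol in turn, carrying on past any symbol whose FIRST contains epsilon; result {epsilon, r, u, w}.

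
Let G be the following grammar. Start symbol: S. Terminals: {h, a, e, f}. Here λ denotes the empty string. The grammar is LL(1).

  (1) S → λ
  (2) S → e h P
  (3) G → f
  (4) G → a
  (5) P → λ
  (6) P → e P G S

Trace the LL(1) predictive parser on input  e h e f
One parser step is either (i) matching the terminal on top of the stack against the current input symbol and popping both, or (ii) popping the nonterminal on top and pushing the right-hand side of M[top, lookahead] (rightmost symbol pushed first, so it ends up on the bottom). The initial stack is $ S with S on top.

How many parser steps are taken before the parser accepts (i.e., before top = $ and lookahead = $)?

9

     Stack      Input      Action
  1  $ S        e h e f $  expand S → e h P
  2  $ P h e    e h e f $  match e
  3  $ P h      h e f $    match h
  4  $ P        e f $      expand P → e P G S
  5  $ S G P e  e f $      match e
  6  $ S G P    f $        expand P → λ
  7  $ S G      f $        expand G → f
  8  $ S f      f $        match f
  9  $ S        $          expand S → λ
Accept reached after 9 steps.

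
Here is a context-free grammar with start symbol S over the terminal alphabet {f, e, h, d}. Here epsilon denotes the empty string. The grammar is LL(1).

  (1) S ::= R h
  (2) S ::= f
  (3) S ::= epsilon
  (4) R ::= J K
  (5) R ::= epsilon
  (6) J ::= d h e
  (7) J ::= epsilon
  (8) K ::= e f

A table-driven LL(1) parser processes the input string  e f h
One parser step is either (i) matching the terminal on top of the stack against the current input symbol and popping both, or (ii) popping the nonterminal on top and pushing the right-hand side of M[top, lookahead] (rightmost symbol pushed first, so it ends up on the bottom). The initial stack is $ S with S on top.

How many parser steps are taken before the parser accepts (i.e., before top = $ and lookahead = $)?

7

step 1: stack=$ S  input=e f h $  — expand S ::= R h
step 2: stack=$ h R  input=e f h $  — expand R ::= J K
step 3: stack=$ h K J  input=e f h $  — expand J ::= epsilon
step 4: stack=$ h K  input=e f h $  — expand K ::= e f
step 5: stack=$ h f e  input=e f h $  — match e
step 6: stack=$ h f  input=f h $  — match f
step 7: stack=$ h  input=h $  — match h
Accept reached after 7 steps.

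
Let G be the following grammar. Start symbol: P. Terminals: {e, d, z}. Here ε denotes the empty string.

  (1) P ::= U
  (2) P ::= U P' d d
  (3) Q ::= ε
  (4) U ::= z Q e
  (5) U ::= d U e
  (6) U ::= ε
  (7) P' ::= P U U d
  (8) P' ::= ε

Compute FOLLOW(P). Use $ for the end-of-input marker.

FIRST(Q) = {ε}
FIRST(U) = {ε, d, z}
FIRST(P) = {ε, d, z}  (via U, U P' d d)
FIRST(P') = {ε, d, z}  (via P U U d)
FOLLOW(P) includes $ since P is the start symbol.
FOLLOW(P): in P'::=P U U d, P is followed by U U d with FIRST {d, z}. Thus FOLLOW(P) = {$, d, z}.
FOLLOW(Q): in U::=z Q e, Q is followed by e with FIRST {e}. Thus FOLLOW(Q) = {e}.
FOLLOW(U): in P::=U, the suffix after U is empty, so FOLLOW(U) ⊇ FOLLOW(P) = {$, d, z}; in P::=U P' d d, U is followed by P' d d with FIRST {d, z}; in U::=d U e, U is followed by e with FIRST {e}; in P'::=P U U d (occurrence 1), U is followed by U d with FIRST {d, z}; in P'::=P U U d (occurrence 2), U is followed by d with FIRST {d}. Thus FOLLOW(U) = {$, d, e, z}.
FOLLOW(P'): in P::=U P' d d, P' is followed by d d with FIRST {d}. Thus FOLLOW(P') = {d}.

{$, d, z}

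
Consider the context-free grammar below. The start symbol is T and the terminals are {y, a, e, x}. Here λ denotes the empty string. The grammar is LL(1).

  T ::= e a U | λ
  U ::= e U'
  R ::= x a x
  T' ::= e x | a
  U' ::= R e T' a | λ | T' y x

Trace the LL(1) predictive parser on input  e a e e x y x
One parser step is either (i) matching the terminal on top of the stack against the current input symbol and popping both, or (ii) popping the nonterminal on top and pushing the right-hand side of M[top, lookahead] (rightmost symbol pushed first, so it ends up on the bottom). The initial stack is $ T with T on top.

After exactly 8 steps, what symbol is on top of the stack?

step 1: stack=$ T  input=e a e e x y x $  — expand T ::= e a U
step 2: stack=$ U a e  input=e a e e x y x $  — match e
step 3: stack=$ U a  input=a e e x y x $  — match a
step 4: stack=$ U  input=e e x y x $  — expand U ::= e U'
step 5: stack=$ U' e  input=e e x y x $  — match e
step 6: stack=$ U'  input=e x y x $  — expand U' ::= T' y x
step 7: stack=$ x y T'  input=e x y x $  — expand T' ::= e x
step 8: stack=$ x y x e  input=e x y x $  — match e
Stack after step 8: $ x y x (top = x).

x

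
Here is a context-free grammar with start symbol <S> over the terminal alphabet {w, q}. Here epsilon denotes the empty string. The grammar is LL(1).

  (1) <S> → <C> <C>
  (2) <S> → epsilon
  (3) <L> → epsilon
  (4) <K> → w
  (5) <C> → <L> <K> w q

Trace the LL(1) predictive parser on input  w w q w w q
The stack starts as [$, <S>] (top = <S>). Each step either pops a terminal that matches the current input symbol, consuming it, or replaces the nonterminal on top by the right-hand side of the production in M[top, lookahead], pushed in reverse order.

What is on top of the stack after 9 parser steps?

     Stack              Input          Action
  1  $ <S>              w w q w w q $  expand <S> → <C> <C>
  2  $ <C> <C>          w w q w w q $  expand <C> → <L> <K> w q
  3  $ <C> q w <K> <L>  w w q w w q $  expand <L> → epsilon
  4  $ <C> q w <K>      w w q w w q $  expand <K> → w
  5  $ <C> q w w        w w q w w q $  match w
  6  $ <C> q w          w q w w q $    match w
  7  $ <C> q            q w w q $      match q
  8  $ <C>              w w q $        expand <C> → <L> <K> w q
  9  $ q w <K> <L>      w w q $        expand <L> → epsilon
Stack after step 9: $ q w <K> (top = <K>).

<K>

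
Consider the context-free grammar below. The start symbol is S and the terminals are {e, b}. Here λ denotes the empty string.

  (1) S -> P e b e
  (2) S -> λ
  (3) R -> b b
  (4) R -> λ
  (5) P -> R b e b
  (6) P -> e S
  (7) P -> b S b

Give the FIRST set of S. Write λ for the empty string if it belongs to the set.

FIRST(R) = {λ, b}
FIRST(P) = {b, e}  (via R b e b)
FIRST(S) = {λ, b, e}  (via P e b e)

{λ, b, e}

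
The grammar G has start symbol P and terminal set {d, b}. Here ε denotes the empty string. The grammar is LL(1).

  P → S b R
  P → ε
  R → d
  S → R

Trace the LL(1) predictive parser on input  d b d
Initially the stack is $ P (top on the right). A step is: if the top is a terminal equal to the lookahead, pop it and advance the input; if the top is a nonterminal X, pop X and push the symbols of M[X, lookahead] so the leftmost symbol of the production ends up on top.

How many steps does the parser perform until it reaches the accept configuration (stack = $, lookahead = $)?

7

     Stack    Input    Action
  1  $ P      d b d $  expand P → S b R
  2  $ R b S  d b d $  expand S → R
  3  $ R b R  d b d $  expand R → d
  4  $ R b d  d b d $  match d
  5  $ R b    b d $    match b
  6  $ R      d $      expand R → d
  7  $ d      d $      match d
Accept reached after 7 steps.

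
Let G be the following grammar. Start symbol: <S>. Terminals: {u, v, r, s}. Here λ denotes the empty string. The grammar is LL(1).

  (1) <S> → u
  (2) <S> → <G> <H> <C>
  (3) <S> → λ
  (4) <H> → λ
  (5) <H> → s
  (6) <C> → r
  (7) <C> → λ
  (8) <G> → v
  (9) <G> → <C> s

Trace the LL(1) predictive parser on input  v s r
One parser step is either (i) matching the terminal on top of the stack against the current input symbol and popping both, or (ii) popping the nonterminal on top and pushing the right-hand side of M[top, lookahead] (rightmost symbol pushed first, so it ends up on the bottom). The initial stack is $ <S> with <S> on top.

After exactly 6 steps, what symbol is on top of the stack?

r

     Stack          Input    Action
  1  $ <S>          v s r $  expand <S> → <G> <H> <C>
  2  $ <C> <H> <G>  v s r $  expand <G> → v
  3  $ <C> <H> v    v s r $  match v
  4  $ <C> <H>      s r $    expand <H> → s
  5  $ <C> s        s r $    match s
  6  $ <C>          r $      expand <C> → r
Stack after step 6: $ r (top = r).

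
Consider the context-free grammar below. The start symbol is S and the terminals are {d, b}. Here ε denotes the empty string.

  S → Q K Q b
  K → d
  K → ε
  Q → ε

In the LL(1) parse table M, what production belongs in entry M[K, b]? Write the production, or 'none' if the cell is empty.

K → ε

FIRST(K): from K→d we get {d}; from K→ε we get {ε}. So FIRST(K) = {ε, d}.
FIRST(Q): from Q→ε we get {ε}. So FIRST(Q) = {ε}.
FIRST(S): from S→Q K Q b we get {b, d}. So FIRST(S) = {b, d}.
FOLLOW(S) includes $ since S is the start symbol.
FOLLOW(K): in S→Q K Q b, K is followed by Q b with FIRST {b}. Thus FOLLOW(K) = {b}.
For K → d: FIRST(d) = {d}, so it goes in M[K, t] for t ∈ {d}.
For K → ε: FIRST(ε) = {ε}, so it goes in M[K, t] for t ∈ {}; since ε ∈ FIRST, also for every t ∈ FOLLOW(K) = {b}.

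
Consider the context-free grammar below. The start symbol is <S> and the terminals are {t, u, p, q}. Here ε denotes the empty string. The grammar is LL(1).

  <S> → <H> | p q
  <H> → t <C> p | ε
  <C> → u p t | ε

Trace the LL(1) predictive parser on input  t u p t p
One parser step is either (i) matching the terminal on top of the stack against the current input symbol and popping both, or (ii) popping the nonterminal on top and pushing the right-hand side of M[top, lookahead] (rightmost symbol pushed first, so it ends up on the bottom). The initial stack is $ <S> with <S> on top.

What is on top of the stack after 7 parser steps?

     Stack      Input        Action
  1  $ <S>      t u p t p $  expand <S> → <H>
  2  $ <H>      t u p t p $  expand <H> → t <C> p
  3  $ p <C> t  t u p t p $  match t
  4  $ p <C>    u p t p $    expand <C> → u p t
  5  $ p t p u  u p t p $    match u
  6  $ p t p    p t p $      match p
  7  $ p t      t p $        match t
Stack after step 7: $ p (top = p).

p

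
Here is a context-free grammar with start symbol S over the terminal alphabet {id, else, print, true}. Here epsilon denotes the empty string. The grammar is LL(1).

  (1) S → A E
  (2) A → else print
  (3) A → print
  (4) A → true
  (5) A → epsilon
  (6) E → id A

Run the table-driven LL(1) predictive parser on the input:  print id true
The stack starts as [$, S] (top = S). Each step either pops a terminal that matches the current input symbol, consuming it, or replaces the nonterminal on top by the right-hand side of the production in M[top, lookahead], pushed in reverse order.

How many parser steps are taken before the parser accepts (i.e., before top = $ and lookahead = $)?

7

     Stack      Input            Action
  1  $ S        print id true $  expand S → A E
  2  $ E A      print id true $  expand A → print
  3  $ E print  print id true $  match print
  4  $ E        id true $        expand E → id A
  5  $ A id     id true $        match id
  6  $ A        true $           expand A → true
  7  $ true     true $           match true
Accept reached after 7 steps.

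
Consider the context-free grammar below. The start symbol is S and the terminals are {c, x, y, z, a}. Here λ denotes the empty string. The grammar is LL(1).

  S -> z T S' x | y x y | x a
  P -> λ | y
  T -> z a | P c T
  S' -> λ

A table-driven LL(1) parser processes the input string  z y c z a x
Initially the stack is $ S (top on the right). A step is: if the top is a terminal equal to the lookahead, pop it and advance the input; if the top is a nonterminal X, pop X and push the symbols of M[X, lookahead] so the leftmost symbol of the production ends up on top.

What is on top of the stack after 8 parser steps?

step 1: stack=$ S  input=z y c z a x $  — expand S -> z T S' x
step 2: stack=$ x S' T z  input=z y c z a x $  — match z
step 3: stack=$ x S' T  input=y c z a x $  — expand T -> P c T
step 4: stack=$ x S' T c P  input=y c z a x $  — expand P -> y
step 5: stack=$ x S' T c y  input=y c z a x $  — match y
step 6: stack=$ x S' T c  input=c z a x $  — match c
step 7: stack=$ x S' T  input=z a x $  — expand T -> z a
step 8: stack=$ x S' a z  input=z a x $  — match z
Stack after step 8: $ x S' a (top = a).

a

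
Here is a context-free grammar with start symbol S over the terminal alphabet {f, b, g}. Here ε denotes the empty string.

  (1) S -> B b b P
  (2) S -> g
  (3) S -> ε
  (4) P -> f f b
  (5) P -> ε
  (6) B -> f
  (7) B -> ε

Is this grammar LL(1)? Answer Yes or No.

Yes

FIRST(S) = {ε, b, f, g}
FIRST(P) = {ε, f}
FIRST(B) = {ε, f}
FOLLOW(S) = {$}
FOLLOW(P) = {$}
FOLLOW(B) = {b}
Each cell of M receives at most one production.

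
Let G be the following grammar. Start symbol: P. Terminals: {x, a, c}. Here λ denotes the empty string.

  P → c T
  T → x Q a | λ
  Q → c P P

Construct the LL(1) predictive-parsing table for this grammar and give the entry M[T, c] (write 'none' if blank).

T → λ

FIRST(P) = {c}
FIRST(T) = {λ, x}
FIRST(Q) = {c}
FOLLOW(P) includes $ since P is the start symbol.
FOLLOW(P): in Q→c P P (occurrence 1), P is followed by P with FIRST {c}; in Q→c P P (occurrence 2), the suffix after P is empty, so FOLLOW(P) ⊇ FOLLOW(Q) = {a}. Thus FOLLOW(P) = {$, a, c}.
FOLLOW(T): in P→c T, the suffix after T is empty, so FOLLOW(T) ⊇ FOLLOW(P) = {$, a, c}. Thus FOLLOW(T) = {$, a, c}.
For T → x Q a: FIRST(x Q a) = {x}, so it goes in M[T, t] for t ∈ {x}.
For T → λ: FIRST(λ) = {λ}, so it goes in M[T, t] for t ∈ {}; since λ ∈ FIRST, also for every t ∈ FOLLOW(T) = {$, a, c}.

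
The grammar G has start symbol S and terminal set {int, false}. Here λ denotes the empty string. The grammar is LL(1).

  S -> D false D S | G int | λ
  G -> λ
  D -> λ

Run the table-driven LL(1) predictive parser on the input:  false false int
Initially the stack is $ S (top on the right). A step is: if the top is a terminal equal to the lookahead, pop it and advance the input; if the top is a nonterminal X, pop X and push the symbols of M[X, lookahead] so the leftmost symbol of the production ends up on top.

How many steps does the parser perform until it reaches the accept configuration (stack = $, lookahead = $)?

step 1: stack=$ S  input=false false int $  — expand S -> D false D S
step 2: stack=$ S D false D  input=false false int $  — expand D -> λ
step 3: stack=$ S D false  input=false false int $  — match false
step 4: stack=$ S D  input=false int $  — expand D -> λ
step 5: stack=$ S  input=false int $  — expand S -> D false D S
step 6: stack=$ S D false D  input=false int $  — expand D -> λ
step 7: stack=$ S D false  input=false int $  — match false
step 8: stack=$ S D  input=int $  — expand D -> λ
step 9: stack=$ S  input=int $  — expand S -> G int
step 10: stack=$ int G  input=int $  — expand G -> λ
step 11: stack=$ int  input=int $  — match int
Accept reached after 11 steps.

11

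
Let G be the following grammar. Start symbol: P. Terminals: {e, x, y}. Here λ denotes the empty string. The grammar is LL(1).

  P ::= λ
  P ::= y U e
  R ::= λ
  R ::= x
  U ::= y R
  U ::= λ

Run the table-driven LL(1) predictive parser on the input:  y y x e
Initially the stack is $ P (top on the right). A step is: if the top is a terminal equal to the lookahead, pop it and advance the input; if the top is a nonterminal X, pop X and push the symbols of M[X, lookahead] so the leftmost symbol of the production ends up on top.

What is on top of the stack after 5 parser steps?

x

step 1: stack=$ P  input=y y x e $  — expand P ::= y U e
step 2: stack=$ e U y  input=y y x e $  — match y
step 3: stack=$ e U  input=y x e $  — expand U ::= y R
step 4: stack=$ e R y  input=y x e $  — match y
step 5: stack=$ e R  input=x e $  — expand R ::= x
Stack after step 5: $ e x (top = x).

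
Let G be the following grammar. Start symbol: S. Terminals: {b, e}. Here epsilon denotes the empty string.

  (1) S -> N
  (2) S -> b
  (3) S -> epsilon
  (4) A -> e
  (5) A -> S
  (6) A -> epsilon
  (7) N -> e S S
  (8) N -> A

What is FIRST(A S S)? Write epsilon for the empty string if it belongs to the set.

FIRST(S) = {epsilon, b, e}  (via N)
FIRST(A) = {epsilon, b, e}  (via S)
FIRST(N) = {epsilon, b, e}  (via A)
FIRST(A S S): take FIRST of each symbol in turn, carrying on past any symbol whose FIRST contains epsilon; result {epsilon, b, e}.

{epsilon, b, e}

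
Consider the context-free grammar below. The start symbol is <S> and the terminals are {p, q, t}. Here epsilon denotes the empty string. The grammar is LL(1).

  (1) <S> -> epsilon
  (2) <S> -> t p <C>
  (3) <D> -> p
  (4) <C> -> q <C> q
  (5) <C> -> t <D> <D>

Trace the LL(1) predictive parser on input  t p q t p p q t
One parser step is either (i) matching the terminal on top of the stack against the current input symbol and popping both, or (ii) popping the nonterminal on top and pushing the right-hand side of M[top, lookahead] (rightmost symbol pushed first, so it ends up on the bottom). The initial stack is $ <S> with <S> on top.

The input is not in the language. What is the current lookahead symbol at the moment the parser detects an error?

      Stack          Input              Action
   1  $ <S>          t p q t p p q t $  expand <S> -> t p <C>
   2  $ <C> p t      t p q t p p q t $  match t
   3  $ <C> p        p q t p p q t $    match p
   4  $ <C>          q t p p q t $      expand <C> -> q <C> q
   5  $ q <C> q      q t p p q t $      match q
   6  $ q <C>        t p p q t $        expand <C> -> t <D> <D>
   7  $ q <D> <D> t  t p p q t $        match t
   8  $ q <D> <D>    p p q t $          expand <D> -> p
   9  $ q <D> p      p p q t $          match p
  10  $ q <D>        p q t $            expand <D> -> p
  11  $ q p          p q t $            match p
  12  $ q            q t $              match q
  13  $              t $                error: stack empty but input remains

t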